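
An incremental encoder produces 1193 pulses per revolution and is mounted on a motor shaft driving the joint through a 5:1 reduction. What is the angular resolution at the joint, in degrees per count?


counts per rev = 1193
effective counts at joint = 1193 * 5 = 5965
resolution = 360 / 5965
= 0.0604 deg/count


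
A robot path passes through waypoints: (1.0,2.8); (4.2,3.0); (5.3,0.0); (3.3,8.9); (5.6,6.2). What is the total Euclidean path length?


Segment lengths:
  seg1 = sqrt((3.2)^2 + (0.2)^2) = 3.2062
  seg2 = sqrt((1.1)^2 + (-3.0)^2) = 3.1953
  seg3 = sqrt((-2.0)^2 + (8.9)^2) = 9.122
  seg4 = sqrt((2.3)^2 + (-2.7)^2) = 3.5468
Total = 19.0703


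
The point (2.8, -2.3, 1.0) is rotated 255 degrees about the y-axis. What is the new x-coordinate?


Rotation about y-axis: x' = x*cos(theta) + z*sin(theta)
= 2.8 * -0.2588 + 1.0 * -0.9659
= -1.6906


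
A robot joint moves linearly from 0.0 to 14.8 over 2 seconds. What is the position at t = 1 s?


s = t/T = 1/2 = 0.5
p(t) = p0 + (pf-p0)*s
= 0.0 + (14.8 - 0.0) * 0.5
= 7.4


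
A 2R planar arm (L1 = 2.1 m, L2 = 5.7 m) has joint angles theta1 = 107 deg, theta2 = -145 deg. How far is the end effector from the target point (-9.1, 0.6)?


End effector via forward kinematics:
x = L1*cos(t1) + L2*cos(t1+t2) = 3.8777
y = L1*sin(t1) + L2*sin(t1+t2) = -1.501
Distance to target:
d = sqrt((-9.1 - 3.8777)^2 + (0.6 - -1.501)^2)
= sqrt(168.4202 + 4.4143)
= 13.1467 m


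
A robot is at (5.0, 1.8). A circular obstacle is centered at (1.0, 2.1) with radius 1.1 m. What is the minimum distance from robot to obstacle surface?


center_dist = sqrt((5.0-1.0)^2 + (1.8-2.1)^2)
= sqrt(16.0 + 0.09)
= 4.0112
min_dist = center_dist - radius = 4.0112 - 1.1 = 2.9112 m


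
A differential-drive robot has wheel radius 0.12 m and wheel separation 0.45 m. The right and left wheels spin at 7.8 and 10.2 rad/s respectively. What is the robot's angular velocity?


vR = r*wR = 0.12*7.8 = 0.936 m/s
vL = r*wL = 0.12*10.2 = 1.224 m/s
v = (vR+vL)/2 = 1.08 m/s
omega = (vR-vL)/L = -0.64 rad/s
angular velocity = -0.64 rad/s


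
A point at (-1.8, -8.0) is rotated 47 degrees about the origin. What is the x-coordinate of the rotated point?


x' = x*cos(theta) - y*sin(theta)
cos(47 deg) = 0.682, sin(47 deg) = 0.7314
x' = -1.8 * 0.682 - -8.0 * 0.7314
= -1.2276 - -5.8508
= 4.6232


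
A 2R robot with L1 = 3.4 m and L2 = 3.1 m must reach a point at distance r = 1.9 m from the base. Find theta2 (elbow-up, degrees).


cos(theta2) = (r^2 - L1^2 - L2^2) / (2*L1*L2)
cos(theta2) = (3.61 - 11.56 - 9.61) / 21.08
cos(theta2) = -0.833017
theta2 = 146.4099 degrees


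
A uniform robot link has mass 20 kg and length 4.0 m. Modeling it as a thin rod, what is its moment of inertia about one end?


I = (1/3) * m * L^2
= (1/3) * 20 * 4.0^2
= 0.333333 * 20 * 16.0
= 106.6667 kg*m^2


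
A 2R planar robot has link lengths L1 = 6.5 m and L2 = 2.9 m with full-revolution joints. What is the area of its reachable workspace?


r_max = L1 + L2 = 9.4 m
r_min = |L1 - L2| = 3.6 m
Area = pi*(r_max^2 - r_min^2)
= pi*(88.36 - 12.96)
= pi * 75.4
= 236.8761 m^2


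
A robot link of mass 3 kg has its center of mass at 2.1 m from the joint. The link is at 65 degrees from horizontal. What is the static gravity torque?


tau = m*g*L*cos(angle)
= 3 * 9.81 * 2.1 * cos(65 deg)
= 3 * 9.81 * 2.1 * 0.4226
= 26.1191 Nm


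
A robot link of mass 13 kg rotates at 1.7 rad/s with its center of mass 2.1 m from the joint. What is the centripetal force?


F = m * omega^2 * r
= 13 * 1.7^2 * 2.1
= 13 * 2.89 * 2.1
= 78.897 N


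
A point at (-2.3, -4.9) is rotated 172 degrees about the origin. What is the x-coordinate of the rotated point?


x' = x*cos(theta) - y*sin(theta)
cos(172 deg) = -0.9903, sin(172 deg) = 0.1392
x' = -2.3 * -0.9903 - -4.9 * 0.1392
= 2.2776 - -0.6819
= 2.9596


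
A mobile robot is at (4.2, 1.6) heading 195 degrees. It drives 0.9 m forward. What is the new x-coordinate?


x_new = x0 + d*cos(theta)
= 4.2 + 0.9*cos(195)
= 4.2 + -0.8693
= 3.3307


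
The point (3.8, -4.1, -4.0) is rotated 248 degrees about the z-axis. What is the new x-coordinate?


Rotation about z-axis: x' = x*cos(theta) - y*sin(theta)
= 3.8 * -0.3746 - -4.1 * -0.9272
= -5.225


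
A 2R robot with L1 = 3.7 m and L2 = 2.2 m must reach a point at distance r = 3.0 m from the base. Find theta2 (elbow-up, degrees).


cos(theta2) = (r^2 - L1^2 - L2^2) / (2*L1*L2)
cos(theta2) = (9.0 - 13.69 - 4.84) / 16.28
cos(theta2) = -0.585381
theta2 = 125.8299 degrees


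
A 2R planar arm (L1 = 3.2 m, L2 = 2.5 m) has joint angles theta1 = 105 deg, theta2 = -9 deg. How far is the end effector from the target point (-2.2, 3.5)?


End effector via forward kinematics:
x = L1*cos(t1) + L2*cos(t1+t2) = -1.0895
y = L1*sin(t1) + L2*sin(t1+t2) = 5.5773
Distance to target:
d = sqrt((-2.2 - -1.0895)^2 + (3.5 - 5.5773)^2)
= sqrt(1.2331 + 4.315)
= 2.3555 m


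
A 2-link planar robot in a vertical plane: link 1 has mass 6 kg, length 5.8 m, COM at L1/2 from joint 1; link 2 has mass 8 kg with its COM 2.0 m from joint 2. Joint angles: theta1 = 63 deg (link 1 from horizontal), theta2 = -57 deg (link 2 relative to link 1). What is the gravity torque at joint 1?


Horizontal distance from joint 1 to link-1 COM:
  x_c1 = (L1/2)*cos(t1) = 2.9 * 0.454 = 1.3166 m
Horizontal distance from joint 1 to link-2 COM:
  x_c2 = L1*cos(t1) + Lc2*cos(t1+t2)
       = 5.8*0.454 + 2.0*0.9945 = 4.6222 m
tau1 = m1*g*x_c1 + m2*g*x_c2
     = 6*9.81*1.3166 + 8*9.81*4.6222
     = 77.4935 + 362.7494
     = 440.2428 Nm


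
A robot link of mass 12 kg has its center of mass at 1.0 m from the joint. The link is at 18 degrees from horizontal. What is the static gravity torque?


tau = m*g*L*cos(angle)
= 12 * 9.81 * 1.0 * cos(18 deg)
= 12 * 9.81 * 1.0 * 0.9511
= 111.9584 Nm


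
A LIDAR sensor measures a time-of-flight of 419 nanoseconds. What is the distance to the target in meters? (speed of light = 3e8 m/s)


tof = 419 ns = 4.19e-07 s
dist = c * tof / 2
= 3e8 * 4.19e-07 / 2
= 62.85 m


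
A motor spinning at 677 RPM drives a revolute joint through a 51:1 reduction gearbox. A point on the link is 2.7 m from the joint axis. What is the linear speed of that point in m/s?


omega_motor = 677 * 2*pi/60 = 70.8953 rad/s
omega_joint = omega_motor / 51 = 1.3901 rad/s
v = omega_joint * r = 1.3901 * 2.7
= 3.7533 m/s


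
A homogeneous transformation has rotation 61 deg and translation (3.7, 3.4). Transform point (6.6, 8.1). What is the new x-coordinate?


x' = cos(theta)*px - sin(theta)*py + tx
= 0.4848*6.6 - 0.8746*8.1 + 3.7
= -0.1847


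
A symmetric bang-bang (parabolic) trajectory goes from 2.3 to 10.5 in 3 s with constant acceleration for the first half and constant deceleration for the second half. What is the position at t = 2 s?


Symmetric rest-to-rest: each phase covers (pf-p0)/2 in time T/2. 0.5*a*(T/2)^2 = (pf-p0)/2 => a = 4*(pf-p0)/T^2
a = 4*(10.5-2.3)/3^2 = 3.6444
t = 2 is in the deceleration phase (t > T/2).
p = pf - 0.5*a*(T-t)^2 = 10.5 - 0.5*3.6444*1^2
= 8.6778


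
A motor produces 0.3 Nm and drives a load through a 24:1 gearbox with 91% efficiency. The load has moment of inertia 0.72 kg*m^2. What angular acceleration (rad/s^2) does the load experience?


tau_out = tau_motor * N * eta
= 0.3 * 24 * 0.91 = 6.552 Nm
alpha = tau_out / I = 6.552 / 0.72
= 9.1 rad/s^2


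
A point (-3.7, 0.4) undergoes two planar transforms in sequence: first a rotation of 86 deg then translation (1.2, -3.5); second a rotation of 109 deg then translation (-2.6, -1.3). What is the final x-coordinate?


After transform 1:
x1 = cos(86)*-3.7 - sin(86)*0.4 + 1.2 = 0.5429
y1 = sin(86)*-3.7 + cos(86)*0.4 + -3.5 = -7.1631
After transform 2:
x2 = cos(109)*0.5429 - sin(109)*-7.1631 + -2.6
= 3.9961


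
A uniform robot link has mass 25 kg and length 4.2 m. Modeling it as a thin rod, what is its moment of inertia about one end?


I = (1/3) * m * L^2
= (1/3) * 25 * 4.2^2
= 0.333333 * 25 * 17.64
= 147.0 kg*m^2


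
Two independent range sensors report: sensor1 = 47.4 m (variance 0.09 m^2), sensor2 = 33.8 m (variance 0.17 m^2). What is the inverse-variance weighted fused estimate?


w1 = (1/var1) / (1/var1 + 1/var2)
   = 11.1111 / (11.1111 + 5.8824) = 0.6538
w2 = 1 - w1 = 0.3462
fused = w1*s1 + w2*s2 = 30.9923 + 11.7
= 42.6923 m


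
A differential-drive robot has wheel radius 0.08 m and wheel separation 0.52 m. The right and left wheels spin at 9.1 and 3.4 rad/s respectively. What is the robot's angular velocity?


vR = r*wR = 0.08*9.1 = 0.728 m/s
vL = r*wL = 0.08*3.4 = 0.272 m/s
v = (vR+vL)/2 = 0.5 m/s
omega = (vR-vL)/L = 0.8769 rad/s
angular velocity = 0.8769 rad/s


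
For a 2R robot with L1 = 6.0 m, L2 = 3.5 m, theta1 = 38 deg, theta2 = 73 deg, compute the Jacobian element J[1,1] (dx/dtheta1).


J[1,1] = -L1*sin(t1) - L2*sin(t1+t2)
= -6.0*sin(38) - 3.5*sin(111)
= -6.9615


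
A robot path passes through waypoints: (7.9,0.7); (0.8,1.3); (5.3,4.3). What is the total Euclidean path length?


Segment lengths:
  seg1 = sqrt((-7.1)^2 + (0.6)^2) = 7.1253
  seg2 = sqrt((4.5)^2 + (3.0)^2) = 5.4083
Total = 12.5336


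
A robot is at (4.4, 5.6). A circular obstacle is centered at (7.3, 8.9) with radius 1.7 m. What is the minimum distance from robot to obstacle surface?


center_dist = sqrt((4.4-7.3)^2 + (5.6-8.9)^2)
= sqrt(8.41 + 10.89)
= 4.3932
min_dist = center_dist - radius = 4.3932 - 1.7 = 2.6932 m


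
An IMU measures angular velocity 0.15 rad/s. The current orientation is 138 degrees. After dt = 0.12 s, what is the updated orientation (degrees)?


delta_theta = w * dt = 0.15 * 0.12 = 0.018 rad
= 1.0313 deg
theta_new = 138 + 1.0313 = 139.0313 deg


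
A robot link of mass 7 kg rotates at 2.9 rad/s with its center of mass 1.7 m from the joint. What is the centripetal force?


F = m * omega^2 * r
= 7 * 2.9^2 * 1.7
= 7 * 8.41 * 1.7
= 100.079 N


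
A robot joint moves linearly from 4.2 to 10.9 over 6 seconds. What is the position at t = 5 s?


s = t/T = 5/6 = 0.8333
p(t) = p0 + (pf-p0)*s
= 4.2 + (10.9 - 4.2) * 0.8333
= 9.7833


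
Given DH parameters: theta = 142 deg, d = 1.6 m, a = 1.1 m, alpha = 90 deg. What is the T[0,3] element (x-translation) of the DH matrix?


T[0,3] = a * cos(theta)
= 1.1 * cos(142 deg)
= 1.1 * -0.788
= -0.8668


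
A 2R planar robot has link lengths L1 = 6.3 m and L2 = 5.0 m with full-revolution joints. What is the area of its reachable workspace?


r_max = L1 + L2 = 11.3 m
r_min = |L1 - L2| = 1.3 m
Area = pi*(r_max^2 - r_min^2)
= pi*(127.69 - 1.69)
= pi * 126.0
= 395.8407 m^2


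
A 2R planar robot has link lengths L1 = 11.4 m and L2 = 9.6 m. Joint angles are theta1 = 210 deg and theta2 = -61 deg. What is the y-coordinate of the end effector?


Convert angles to radians: theta1 = 3.6652, theta2 = -1.0647
y = L1*sin(theta1) + L2*sin(theta1+theta2)
y = -5.7 + 4.9444
y = -0.7556


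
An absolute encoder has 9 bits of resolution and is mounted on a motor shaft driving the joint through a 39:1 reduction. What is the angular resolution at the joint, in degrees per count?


counts = 2^9 = 512
effective counts at joint = 512 * 39 = 19968
resolution = 360 / 19968
= 0.018 deg/count


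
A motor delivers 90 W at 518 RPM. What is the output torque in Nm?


omega = 518 * 2*pi/60 = 54.2448 rad/s
tau = P / omega = 90 / 54.2448
= 1.6591 Nm


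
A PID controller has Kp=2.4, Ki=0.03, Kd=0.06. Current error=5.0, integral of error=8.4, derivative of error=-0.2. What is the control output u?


u = Kp*e + Ki*int(e) + Kd*de/dt
= 2.4*5.0 + 0.03*8.4 + 0.06*(-0.2)
= 12.0 + 0.252 + -0.012
= 12.24


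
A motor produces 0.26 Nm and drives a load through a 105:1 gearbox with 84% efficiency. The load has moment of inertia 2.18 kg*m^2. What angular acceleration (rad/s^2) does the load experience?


tau_out = tau_motor * N * eta
= 0.26 * 105 * 0.84 = 22.932 Nm
alpha = tau_out / I = 22.932 / 2.18
= 10.5193 rad/s^2


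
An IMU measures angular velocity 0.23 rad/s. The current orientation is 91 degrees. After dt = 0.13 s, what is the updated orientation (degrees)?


delta_theta = w * dt = 0.23 * 0.13 = 0.0299 rad
= 1.7131 deg
theta_new = 91 + 1.7131 = 92.7131 deg


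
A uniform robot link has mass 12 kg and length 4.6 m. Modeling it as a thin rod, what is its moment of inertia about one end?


I = (1/3) * m * L^2
= (1/3) * 12 * 4.6^2
= 0.333333 * 12 * 21.16
= 84.64 kg*m^2


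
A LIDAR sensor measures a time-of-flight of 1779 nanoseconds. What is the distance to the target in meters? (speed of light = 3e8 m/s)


tof = 1779 ns = 1.779e-06 s
dist = c * tof / 2
= 3e8 * 1.779e-06 / 2
= 266.85 m


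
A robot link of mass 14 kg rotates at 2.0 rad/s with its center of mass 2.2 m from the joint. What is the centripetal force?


F = m * omega^2 * r
= 14 * 2.0^2 * 2.2
= 14 * 4.0 * 2.2
= 123.2 N


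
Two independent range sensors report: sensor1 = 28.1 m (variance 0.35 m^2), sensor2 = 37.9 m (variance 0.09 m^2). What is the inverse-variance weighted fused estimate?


w1 = (1/var1) / (1/var1 + 1/var2)
   = 2.8571 / (2.8571 + 11.1111) = 0.2045
w2 = 1 - w1 = 0.7955
fused = w1*s1 + w2*s2 = 5.7477 + 30.1477
= 35.8955 m


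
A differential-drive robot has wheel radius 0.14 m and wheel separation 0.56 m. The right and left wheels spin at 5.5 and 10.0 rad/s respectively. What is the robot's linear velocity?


vR = r*wR = 0.14*5.5 = 0.77 m/s
vL = r*wL = 0.14*10.0 = 1.4 m/s
v = (vR+vL)/2 = 1.085 m/s
omega = (vR-vL)/L = -1.125 rad/s
linear velocity = 1.085 m/s


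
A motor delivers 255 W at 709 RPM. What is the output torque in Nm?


omega = 709 * 2*pi/60 = 74.2463 rad/s
tau = P / omega = 255 / 74.2463
= 3.4345 Nm


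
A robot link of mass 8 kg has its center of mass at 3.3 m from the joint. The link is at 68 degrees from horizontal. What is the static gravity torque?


tau = m*g*L*cos(angle)
= 8 * 9.81 * 3.3 * cos(68 deg)
= 8 * 9.81 * 3.3 * 0.3746
= 97.0171 Nm


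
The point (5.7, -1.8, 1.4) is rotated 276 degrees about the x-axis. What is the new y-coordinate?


Rotation about x-axis: y' = y*cos(theta) - z*sin(theta)
= -1.8 * 0.1045 - 1.4 * -0.9945
= 1.2042


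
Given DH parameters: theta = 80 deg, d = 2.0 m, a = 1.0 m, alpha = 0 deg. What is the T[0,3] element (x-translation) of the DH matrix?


T[0,3] = a * cos(theta)
= 1.0 * cos(80 deg)
= 1.0 * 0.1736
= 0.1736


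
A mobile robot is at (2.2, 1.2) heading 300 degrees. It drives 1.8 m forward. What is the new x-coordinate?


x_new = x0 + d*cos(theta)
= 2.2 + 1.8*cos(300)
= 2.2 + 0.9
= 3.1


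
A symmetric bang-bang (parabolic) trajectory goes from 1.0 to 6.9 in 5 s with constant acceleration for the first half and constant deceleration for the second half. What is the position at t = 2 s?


Symmetric rest-to-rest: each phase covers (pf-p0)/2 in time T/2. 0.5*a*(T/2)^2 = (pf-p0)/2 => a = 4*(pf-p0)/T^2
a = 4*(6.9-1.0)/5^2 = 0.944
t = 2 is in the acceleration phase (t <= T/2).
p = p0 + 0.5*a*t^2 = 1.0 + 0.5*0.944*2^2
= 2.888


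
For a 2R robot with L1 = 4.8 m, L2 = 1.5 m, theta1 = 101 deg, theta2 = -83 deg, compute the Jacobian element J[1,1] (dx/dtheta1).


J[1,1] = -L1*sin(t1) - L2*sin(t1+t2)
= -4.8*sin(101) - 1.5*sin(18)
= -5.1753


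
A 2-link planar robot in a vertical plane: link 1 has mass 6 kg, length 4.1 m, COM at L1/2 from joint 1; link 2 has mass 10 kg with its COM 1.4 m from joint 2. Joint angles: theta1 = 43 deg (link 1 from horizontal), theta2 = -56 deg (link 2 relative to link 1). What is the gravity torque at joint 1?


Horizontal distance from joint 1 to link-1 COM:
  x_c1 = (L1/2)*cos(t1) = 2.05 * 0.7314 = 1.4993 m
Horizontal distance from joint 1 to link-2 COM:
  x_c2 = L1*cos(t1) + Lc2*cos(t1+t2)
       = 4.1*0.7314 + 1.4*0.9744 = 4.3627 m
tau1 = m1*g*x_c1 + m2*g*x_c2
     = 6*9.81*1.4993 + 10*9.81*4.3627
     = 88.2473 + 427.9778
     = 516.2251 Nm


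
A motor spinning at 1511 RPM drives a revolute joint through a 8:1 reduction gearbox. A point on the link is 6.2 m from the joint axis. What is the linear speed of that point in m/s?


omega_motor = 1511 * 2*pi/60 = 158.2315 rad/s
omega_joint = omega_motor / 8 = 19.7789 rad/s
v = omega_joint * r = 19.7789 * 6.2
= 122.6295 m/s


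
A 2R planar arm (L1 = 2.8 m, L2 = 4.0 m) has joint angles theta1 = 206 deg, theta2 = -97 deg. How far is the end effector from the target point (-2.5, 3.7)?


End effector via forward kinematics:
x = L1*cos(t1) + L2*cos(t1+t2) = -3.8189
y = L1*sin(t1) + L2*sin(t1+t2) = 2.5546
Distance to target:
d = sqrt((-2.5 - -3.8189)^2 + (3.7 - 2.5546)^2)
= sqrt(1.7395 + 1.3119)
= 1.7468 m


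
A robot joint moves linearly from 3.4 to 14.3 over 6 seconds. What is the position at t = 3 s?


s = t/T = 3/6 = 0.5
p(t) = p0 + (pf-p0)*s
= 3.4 + (14.3 - 3.4) * 0.5
= 8.85


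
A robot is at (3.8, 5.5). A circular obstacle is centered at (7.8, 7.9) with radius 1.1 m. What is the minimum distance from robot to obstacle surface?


center_dist = sqrt((3.8-7.8)^2 + (5.5-7.9)^2)
= sqrt(16.0 + 5.76)
= 4.6648
min_dist = center_dist - radius = 4.6648 - 1.1 = 3.5648 m


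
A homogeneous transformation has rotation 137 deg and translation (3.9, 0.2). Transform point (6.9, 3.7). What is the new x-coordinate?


x' = cos(theta)*px - sin(theta)*py + tx
= -0.7314*6.9 - 0.682*3.7 + 3.9
= -3.6697


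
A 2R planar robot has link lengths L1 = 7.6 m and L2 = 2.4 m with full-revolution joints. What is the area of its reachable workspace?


r_max = L1 + L2 = 10.0 m
r_min = |L1 - L2| = 5.2 m
Area = pi*(r_max^2 - r_min^2)
= pi*(100.0 - 27.04)
= pi * 72.96
= 229.2106 m^2


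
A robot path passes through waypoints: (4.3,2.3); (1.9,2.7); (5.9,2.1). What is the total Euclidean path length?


Segment lengths:
  seg1 = sqrt((-2.4)^2 + (0.4)^2) = 2.4331
  seg2 = sqrt((4.0)^2 + (-0.6)^2) = 4.0447
Total = 6.4779


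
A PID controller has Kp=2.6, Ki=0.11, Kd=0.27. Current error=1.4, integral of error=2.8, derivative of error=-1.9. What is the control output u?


u = Kp*e + Ki*int(e) + Kd*de/dt
= 2.6*1.4 + 0.11*2.8 + 0.27*(-1.9)
= 3.64 + 0.308 + -0.513
= 3.435


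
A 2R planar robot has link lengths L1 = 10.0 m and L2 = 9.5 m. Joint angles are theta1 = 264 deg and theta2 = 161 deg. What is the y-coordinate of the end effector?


Convert angles to radians: theta1 = 4.6077, theta2 = 2.81
y = L1*sin(theta1) + L2*sin(theta1+theta2)
y = -9.9452 + 8.6099
y = -1.3353


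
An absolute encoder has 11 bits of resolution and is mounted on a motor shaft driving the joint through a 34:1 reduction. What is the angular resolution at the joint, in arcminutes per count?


counts = 2^11 = 2048
effective counts at joint = 2048 * 34 = 69632
resolution = 360*60 / 69632
= 0.3102 arcmin/count


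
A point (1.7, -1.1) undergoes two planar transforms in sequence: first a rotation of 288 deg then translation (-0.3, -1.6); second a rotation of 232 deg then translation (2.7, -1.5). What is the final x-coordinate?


After transform 1:
x1 = cos(288)*1.7 - sin(288)*-1.1 + -0.3 = -0.8208
y1 = sin(288)*1.7 + cos(288)*-1.1 + -1.6 = -3.5567
After transform 2:
x2 = cos(232)*-0.8208 - sin(232)*-3.5567 + 2.7
= 0.4026


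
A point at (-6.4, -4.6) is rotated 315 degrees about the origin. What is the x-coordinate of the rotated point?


x' = x*cos(theta) - y*sin(theta)
cos(315 deg) = 0.7071, sin(315 deg) = -0.7071
x' = -6.4 * 0.7071 - -4.6 * -0.7071
= -4.5255 - 3.2527
= -7.7782


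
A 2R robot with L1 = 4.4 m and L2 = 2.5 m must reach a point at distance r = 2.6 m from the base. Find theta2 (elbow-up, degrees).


cos(theta2) = (r^2 - L1^2 - L2^2) / (2*L1*L2)
cos(theta2) = (6.76 - 19.36 - 6.25) / 22.0
cos(theta2) = -0.856818
theta2 = 148.9612 degrees


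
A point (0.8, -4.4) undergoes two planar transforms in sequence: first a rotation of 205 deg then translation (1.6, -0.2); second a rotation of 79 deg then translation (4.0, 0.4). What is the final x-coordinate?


After transform 1:
x1 = cos(205)*0.8 - sin(205)*-4.4 + 1.6 = -0.9846
y1 = sin(205)*0.8 + cos(205)*-4.4 + -0.2 = 3.4497
After transform 2:
x2 = cos(79)*-0.9846 - sin(79)*3.4497 + 4.0
= 0.4259


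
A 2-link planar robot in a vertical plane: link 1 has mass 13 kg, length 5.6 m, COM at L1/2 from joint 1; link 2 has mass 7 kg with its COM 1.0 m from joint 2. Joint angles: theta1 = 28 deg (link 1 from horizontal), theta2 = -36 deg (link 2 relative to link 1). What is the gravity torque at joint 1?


Horizontal distance from joint 1 to link-1 COM:
  x_c1 = (L1/2)*cos(t1) = 2.8 * 0.8829 = 2.4723 m
Horizontal distance from joint 1 to link-2 COM:
  x_c2 = L1*cos(t1) + Lc2*cos(t1+t2)
       = 5.6*0.8829 + 1.0*0.9903 = 5.9348 m
tau1 = m1*g*x_c1 + m2*g*x_c2
     = 13*9.81*2.4723 + 7*9.81*5.9348
     = 315.2865 + 407.541
     = 722.8274 Nm


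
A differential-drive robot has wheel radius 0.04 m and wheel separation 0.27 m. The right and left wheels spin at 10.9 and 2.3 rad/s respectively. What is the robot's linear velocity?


vR = r*wR = 0.04*10.9 = 0.436 m/s
vL = r*wL = 0.04*2.3 = 0.092 m/s
v = (vR+vL)/2 = 0.264 m/s
omega = (vR-vL)/L = 1.2741 rad/s
linear velocity = 0.264 m/s


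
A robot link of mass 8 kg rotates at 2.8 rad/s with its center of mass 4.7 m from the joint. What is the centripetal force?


F = m * omega^2 * r
= 8 * 2.8^2 * 4.7
= 8 * 7.84 * 4.7
= 294.784 N


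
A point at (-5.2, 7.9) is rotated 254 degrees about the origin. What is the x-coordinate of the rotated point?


x' = x*cos(theta) - y*sin(theta)
cos(254 deg) = -0.2756, sin(254 deg) = -0.9613
x' = -5.2 * -0.2756 - 7.9 * -0.9613
= 1.4333 - -7.594
= 9.0273


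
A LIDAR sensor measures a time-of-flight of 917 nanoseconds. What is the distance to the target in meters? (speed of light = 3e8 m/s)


tof = 917 ns = 9.17e-07 s
dist = c * tof / 2
= 3e8 * 9.17e-07 / 2
= 137.55 m


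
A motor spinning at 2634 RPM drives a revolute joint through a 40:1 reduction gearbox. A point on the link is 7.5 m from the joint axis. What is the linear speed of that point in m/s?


omega_motor = 2634 * 2*pi/60 = 275.8318 rad/s
omega_joint = omega_motor / 40 = 6.8958 rad/s
v = omega_joint * r = 6.8958 * 7.5
= 51.7185 m/s


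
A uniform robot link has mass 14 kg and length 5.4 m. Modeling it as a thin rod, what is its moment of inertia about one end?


I = (1/3) * m * L^2
= (1/3) * 14 * 5.4^2
= 0.333333 * 14 * 29.16
= 136.08 kg*m^2


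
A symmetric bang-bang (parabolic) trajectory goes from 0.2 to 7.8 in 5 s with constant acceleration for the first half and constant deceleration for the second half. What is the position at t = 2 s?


Symmetric rest-to-rest: each phase covers (pf-p0)/2 in time T/2. 0.5*a*(T/2)^2 = (pf-p0)/2 => a = 4*(pf-p0)/T^2
a = 4*(7.8-0.2)/5^2 = 1.216
t = 2 is in the acceleration phase (t <= T/2).
p = p0 + 0.5*a*t^2 = 0.2 + 0.5*1.216*2^2
= 2.632


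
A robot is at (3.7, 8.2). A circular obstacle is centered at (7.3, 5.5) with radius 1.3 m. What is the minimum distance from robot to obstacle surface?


center_dist = sqrt((3.7-7.3)^2 + (8.2-5.5)^2)
= sqrt(12.96 + 7.29)
= 4.5
min_dist = center_dist - radius = 4.5 - 1.3 = 3.2 m


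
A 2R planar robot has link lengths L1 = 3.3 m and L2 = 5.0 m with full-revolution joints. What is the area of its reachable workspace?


r_max = L1 + L2 = 8.3 m
r_min = |L1 - L2| = 1.7 m
Area = pi*(r_max^2 - r_min^2)
= pi*(68.89 - 2.89)
= pi * 66.0
= 207.3451 m^2


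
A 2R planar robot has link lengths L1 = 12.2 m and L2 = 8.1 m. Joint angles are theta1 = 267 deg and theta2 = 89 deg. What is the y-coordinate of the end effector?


Convert angles to radians: theta1 = 4.66, theta2 = 1.5533
y = L1*sin(theta1) + L2*sin(theta1+theta2)
y = -12.1833 + -0.565
y = -12.7483


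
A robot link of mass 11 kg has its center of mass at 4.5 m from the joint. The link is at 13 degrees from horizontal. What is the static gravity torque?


tau = m*g*L*cos(angle)
= 11 * 9.81 * 4.5 * cos(13 deg)
= 11 * 9.81 * 4.5 * 0.9744
= 473.1492 Nm


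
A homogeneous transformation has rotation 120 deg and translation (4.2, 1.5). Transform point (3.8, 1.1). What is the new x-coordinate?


x' = cos(theta)*px - sin(theta)*py + tx
= -0.5*3.8 - 0.866*1.1 + 4.2
= 1.3474


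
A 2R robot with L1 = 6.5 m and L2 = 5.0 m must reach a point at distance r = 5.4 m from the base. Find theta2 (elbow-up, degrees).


cos(theta2) = (r^2 - L1^2 - L2^2) / (2*L1*L2)
cos(theta2) = (29.16 - 42.25 - 25.0) / 65.0
cos(theta2) = -0.586
theta2 = 125.8737 degrees


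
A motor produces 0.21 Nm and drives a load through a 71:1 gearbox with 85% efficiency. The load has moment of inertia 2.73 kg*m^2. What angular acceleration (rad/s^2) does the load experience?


tau_out = tau_motor * N * eta
= 0.21 * 71 * 0.85 = 12.6735 Nm
alpha = tau_out / I = 12.6735 / 2.73
= 4.6423 rad/s^2


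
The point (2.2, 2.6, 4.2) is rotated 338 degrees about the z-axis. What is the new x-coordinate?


Rotation about z-axis: x' = x*cos(theta) - y*sin(theta)
= 2.2 * 0.9272 - 2.6 * -0.3746
= 3.0138


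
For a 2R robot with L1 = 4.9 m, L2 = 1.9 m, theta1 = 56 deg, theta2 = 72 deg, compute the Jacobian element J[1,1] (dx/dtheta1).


J[1,1] = -L1*sin(t1) - L2*sin(t1+t2)
= -4.9*sin(56) - 1.9*sin(128)
= -5.5595


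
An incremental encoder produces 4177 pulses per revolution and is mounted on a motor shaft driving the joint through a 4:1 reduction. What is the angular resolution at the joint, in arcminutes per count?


counts per rev = 4177
effective counts at joint = 4177 * 4 = 16708
resolution = 360*60 / 16708
= 1.2928 arcmin/count


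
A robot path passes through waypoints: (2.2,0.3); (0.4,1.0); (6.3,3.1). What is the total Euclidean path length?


Segment lengths:
  seg1 = sqrt((-1.8)^2 + (0.7)^2) = 1.9313
  seg2 = sqrt((5.9)^2 + (2.1)^2) = 6.2626
Total = 8.1939


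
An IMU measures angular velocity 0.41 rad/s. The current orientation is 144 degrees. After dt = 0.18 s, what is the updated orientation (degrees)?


delta_theta = w * dt = 0.41 * 0.18 = 0.0738 rad
= 4.2284 deg
theta_new = 144 + 4.2284 = 148.2284 deg


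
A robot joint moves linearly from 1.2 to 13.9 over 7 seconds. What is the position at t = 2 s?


s = t/T = 2/7 = 0.2857
p(t) = p0 + (pf-p0)*s
= 1.2 + (13.9 - 1.2) * 0.2857
= 4.8286


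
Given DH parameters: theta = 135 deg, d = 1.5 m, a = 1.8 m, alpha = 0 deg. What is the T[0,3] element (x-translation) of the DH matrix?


T[0,3] = a * cos(theta)
= 1.8 * cos(135 deg)
= 1.8 * -0.7071
= -1.2728


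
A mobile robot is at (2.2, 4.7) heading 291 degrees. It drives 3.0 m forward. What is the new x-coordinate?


x_new = x0 + d*cos(theta)
= 2.2 + 3.0*cos(291)
= 2.2 + 1.0751
= 3.2751


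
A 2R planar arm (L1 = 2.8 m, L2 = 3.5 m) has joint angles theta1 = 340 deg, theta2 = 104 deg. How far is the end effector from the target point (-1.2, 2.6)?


End effector via forward kinematics:
x = L1*cos(t1) + L2*cos(t1+t2) = 2.997
y = L1*sin(t1) + L2*sin(t1+t2) = 2.5232
Distance to target:
d = sqrt((-1.2 - 2.997)^2 + (2.6 - 2.5232)^2)
= sqrt(17.6147 + 0.0059)
= 4.1977 m


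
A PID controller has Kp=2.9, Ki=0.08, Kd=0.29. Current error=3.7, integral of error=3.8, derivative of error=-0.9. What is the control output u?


u = Kp*e + Ki*int(e) + Kd*de/dt
= 2.9*3.7 + 0.08*3.8 + 0.29*(-0.9)
= 10.73 + 0.304 + -0.261
= 10.773


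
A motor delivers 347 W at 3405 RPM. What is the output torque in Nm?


omega = 3405 * 2*pi/60 = 356.5708 rad/s
tau = P / omega = 347 / 356.5708
= 0.9732 Nm


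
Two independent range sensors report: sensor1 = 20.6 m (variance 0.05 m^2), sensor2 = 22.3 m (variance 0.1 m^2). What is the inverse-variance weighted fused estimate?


w1 = (1/var1) / (1/var1 + 1/var2)
   = 20.0 / (20.0 + 10.0) = 0.6667
w2 = 1 - w1 = 0.3333
fused = w1*s1 + w2*s2 = 13.7333 + 7.4333
= 21.1667 m


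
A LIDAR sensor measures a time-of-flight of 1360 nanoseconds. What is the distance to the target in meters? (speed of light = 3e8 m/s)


tof = 1360 ns = 1.36e-06 s
dist = c * tof / 2
= 3e8 * 1.36e-06 / 2
= 204.0 m


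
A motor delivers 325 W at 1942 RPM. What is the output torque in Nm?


omega = 1942 * 2*pi/60 = 203.3658 rad/s
tau = P / omega = 325 / 203.3658
= 1.5981 Nm


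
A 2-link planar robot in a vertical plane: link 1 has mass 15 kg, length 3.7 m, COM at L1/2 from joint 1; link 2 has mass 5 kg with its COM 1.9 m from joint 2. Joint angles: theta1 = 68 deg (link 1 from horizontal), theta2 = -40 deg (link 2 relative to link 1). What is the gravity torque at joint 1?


Horizontal distance from joint 1 to link-1 COM:
  x_c1 = (L1/2)*cos(t1) = 1.85 * 0.3746 = 0.693 m
Horizontal distance from joint 1 to link-2 COM:
  x_c2 = L1*cos(t1) + Lc2*cos(t1+t2)
       = 3.7*0.3746 + 1.9*0.8829 = 3.0636 m
tau1 = m1*g*x_c1 + m2*g*x_c2
     = 15*9.81*0.693 + 5*9.81*3.0636
     = 101.9782 + 150.2718
     = 252.25 Nm


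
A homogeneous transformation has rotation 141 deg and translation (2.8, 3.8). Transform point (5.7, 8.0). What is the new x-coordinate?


x' = cos(theta)*px - sin(theta)*py + tx
= -0.7771*5.7 - 0.6293*8.0 + 2.8
= -6.6643


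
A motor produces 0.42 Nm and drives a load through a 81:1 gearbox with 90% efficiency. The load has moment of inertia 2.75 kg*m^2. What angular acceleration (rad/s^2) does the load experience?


tau_out = tau_motor * N * eta
= 0.42 * 81 * 0.9 = 30.618 Nm
alpha = tau_out / I = 30.618 / 2.75
= 11.1338 rad/s^2


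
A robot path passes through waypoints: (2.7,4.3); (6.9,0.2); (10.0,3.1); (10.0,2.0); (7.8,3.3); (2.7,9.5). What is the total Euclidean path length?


Segment lengths:
  seg1 = sqrt((4.2)^2 + (-4.1)^2) = 5.8694
  seg2 = sqrt((3.1)^2 + (2.9)^2) = 4.245
  seg3 = sqrt((0.0)^2 + (-1.1)^2) = 1.1
  seg4 = sqrt((-2.2)^2 + (1.3)^2) = 2.5554
  seg5 = sqrt((-5.1)^2 + (6.2)^2) = 8.0281
Total = 21.7979


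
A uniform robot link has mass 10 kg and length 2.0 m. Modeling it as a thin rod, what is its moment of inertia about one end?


I = (1/3) * m * L^2
= (1/3) * 10 * 2.0^2
= 0.333333 * 10 * 4.0
= 13.3333 kg*m^2


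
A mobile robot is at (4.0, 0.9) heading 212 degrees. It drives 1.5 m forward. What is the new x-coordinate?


x_new = x0 + d*cos(theta)
= 4.0 + 1.5*cos(212)
= 4.0 + -1.2721
= 2.7279


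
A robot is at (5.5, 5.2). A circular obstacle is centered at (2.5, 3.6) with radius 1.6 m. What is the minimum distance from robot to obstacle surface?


center_dist = sqrt((5.5-2.5)^2 + (5.2-3.6)^2)
= sqrt(9.0 + 2.56)
= 3.4
min_dist = center_dist - radius = 3.4 - 1.6 = 1.8 m


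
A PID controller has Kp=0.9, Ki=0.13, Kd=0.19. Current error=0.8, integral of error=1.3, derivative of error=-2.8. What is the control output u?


u = Kp*e + Ki*int(e) + Kd*de/dt
= 0.9*0.8 + 0.13*1.3 + 0.19*(-2.8)
= 0.72 + 0.169 + -0.532
= 0.357


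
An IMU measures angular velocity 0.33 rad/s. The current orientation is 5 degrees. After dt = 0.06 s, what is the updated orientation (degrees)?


delta_theta = w * dt = 0.33 * 0.06 = 0.0198 rad
= 1.1345 deg
theta_new = 5 + 1.1345 = 6.1345 deg


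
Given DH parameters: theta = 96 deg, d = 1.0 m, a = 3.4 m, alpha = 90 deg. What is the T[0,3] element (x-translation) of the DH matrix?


T[0,3] = a * cos(theta)
= 3.4 * cos(96 deg)
= 3.4 * -0.1045
= -0.3554


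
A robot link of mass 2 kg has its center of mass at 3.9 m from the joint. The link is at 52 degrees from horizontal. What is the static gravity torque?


tau = m*g*L*cos(angle)
= 2 * 9.81 * 3.9 * cos(52 deg)
= 2 * 9.81 * 3.9 * 0.6157
= 47.1092 Nm


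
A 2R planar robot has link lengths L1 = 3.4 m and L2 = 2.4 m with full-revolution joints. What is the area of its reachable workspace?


r_max = L1 + L2 = 5.8 m
r_min = |L1 - L2| = 1.0 m
Area = pi*(r_max^2 - r_min^2)
= pi*(33.64 - 1.0)
= pi * 32.64
= 102.5416 m^2


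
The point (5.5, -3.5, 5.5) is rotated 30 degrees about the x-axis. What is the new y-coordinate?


Rotation about x-axis: y' = y*cos(theta) - z*sin(theta)
= -3.5 * 0.866 - 5.5 * 0.5
= -5.7811


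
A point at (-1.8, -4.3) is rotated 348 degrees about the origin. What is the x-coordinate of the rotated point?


x' = x*cos(theta) - y*sin(theta)
cos(348 deg) = 0.9781, sin(348 deg) = -0.2079
x' = -1.8 * 0.9781 - -4.3 * -0.2079
= -1.7607 - 0.894
= -2.6547


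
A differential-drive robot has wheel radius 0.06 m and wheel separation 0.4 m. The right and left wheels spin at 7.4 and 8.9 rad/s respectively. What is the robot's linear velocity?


vR = r*wR = 0.06*7.4 = 0.444 m/s
vL = r*wL = 0.06*8.9 = 0.534 m/s
v = (vR+vL)/2 = 0.489 m/s
omega = (vR-vL)/L = -0.225 rad/s
linear velocity = 0.489 m/s


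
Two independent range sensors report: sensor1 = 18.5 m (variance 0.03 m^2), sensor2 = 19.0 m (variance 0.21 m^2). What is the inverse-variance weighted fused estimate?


w1 = (1/var1) / (1/var1 + 1/var2)
   = 33.3333 / (33.3333 + 4.7619) = 0.875
w2 = 1 - w1 = 0.125
fused = w1*s1 + w2*s2 = 16.1875 + 2.375
= 18.5625 m


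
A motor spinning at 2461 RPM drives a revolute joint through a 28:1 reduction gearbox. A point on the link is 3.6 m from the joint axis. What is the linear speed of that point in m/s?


omega_motor = 2461 * 2*pi/60 = 257.7153 rad/s
omega_joint = omega_motor / 28 = 9.2041 rad/s
v = omega_joint * r = 9.2041 * 3.6
= 33.1348 m/s


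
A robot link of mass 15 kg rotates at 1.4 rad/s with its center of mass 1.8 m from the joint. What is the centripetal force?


F = m * omega^2 * r
= 15 * 1.4^2 * 1.8
= 15 * 1.96 * 1.8
= 52.92 N


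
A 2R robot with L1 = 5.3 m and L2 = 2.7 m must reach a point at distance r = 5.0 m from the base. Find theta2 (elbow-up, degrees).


cos(theta2) = (r^2 - L1^2 - L2^2) / (2*L1*L2)
cos(theta2) = (25.0 - 28.09 - 7.29) / 28.62
cos(theta2) = -0.362683
theta2 = 111.2651 degrees


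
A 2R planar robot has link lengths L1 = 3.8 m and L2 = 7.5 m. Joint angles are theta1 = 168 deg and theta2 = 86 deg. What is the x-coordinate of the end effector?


Convert angles to radians: theta1 = 2.9322, theta2 = 1.501
x = L1*cos(theta1) + L2*cos(theta1+theta2)
x = -3.717 + -2.0673
x = -5.7842


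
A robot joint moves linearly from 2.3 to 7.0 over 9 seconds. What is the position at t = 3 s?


s = t/T = 3/9 = 0.3333
p(t) = p0 + (pf-p0)*s
= 2.3 + (7.0 - 2.3) * 0.3333
= 3.8667


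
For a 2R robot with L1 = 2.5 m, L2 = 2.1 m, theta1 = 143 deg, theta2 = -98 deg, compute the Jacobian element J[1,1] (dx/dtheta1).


J[1,1] = -L1*sin(t1) - L2*sin(t1+t2)
= -2.5*sin(143) - 2.1*sin(45)
= -2.9895


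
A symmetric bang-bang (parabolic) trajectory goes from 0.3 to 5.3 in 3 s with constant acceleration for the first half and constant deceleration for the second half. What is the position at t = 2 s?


Symmetric rest-to-rest: each phase covers (pf-p0)/2 in time T/2. 0.5*a*(T/2)^2 = (pf-p0)/2 => a = 4*(pf-p0)/T^2
a = 4*(5.3-0.3)/3^2 = 2.2222
t = 2 is in the deceleration phase (t > T/2).
p = pf - 0.5*a*(T-t)^2 = 5.3 - 0.5*2.2222*1^2
= 4.1889


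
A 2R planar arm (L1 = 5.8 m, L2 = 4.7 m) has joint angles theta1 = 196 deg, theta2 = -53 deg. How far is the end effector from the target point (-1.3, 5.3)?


End effector via forward kinematics:
x = L1*cos(t1) + L2*cos(t1+t2) = -9.3289
y = L1*sin(t1) + L2*sin(t1+t2) = 1.2298
Distance to target:
d = sqrt((-1.3 - -9.3289)^2 + (5.3 - 1.2298)^2)
= sqrt(64.4633 + 16.5663)
= 9.0016 m


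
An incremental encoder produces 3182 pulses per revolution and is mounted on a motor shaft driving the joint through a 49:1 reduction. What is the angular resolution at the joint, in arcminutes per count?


counts per rev = 3182
effective counts at joint = 3182 * 49 = 155918
resolution = 360*60 / 155918
= 0.1385 arcmin/count


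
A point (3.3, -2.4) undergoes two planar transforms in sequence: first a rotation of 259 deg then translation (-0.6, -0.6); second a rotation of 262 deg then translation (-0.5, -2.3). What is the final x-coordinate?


After transform 1:
x1 = cos(259)*3.3 - sin(259)*-2.4 + -0.6 = -3.5856
y1 = sin(259)*3.3 + cos(259)*-2.4 + -0.6 = -3.3814
After transform 2:
x2 = cos(262)*-3.5856 - sin(262)*-3.3814 + -0.5
= -3.3495


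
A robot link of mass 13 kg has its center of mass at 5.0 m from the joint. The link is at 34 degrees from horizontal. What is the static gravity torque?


tau = m*g*L*cos(angle)
= 13 * 9.81 * 5.0 * cos(34 deg)
= 13 * 9.81 * 5.0 * 0.829
= 528.6358 Nm


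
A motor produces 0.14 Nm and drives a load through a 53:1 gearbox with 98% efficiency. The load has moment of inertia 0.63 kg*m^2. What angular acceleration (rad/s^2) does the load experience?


tau_out = tau_motor * N * eta
= 0.14 * 53 * 0.98 = 7.2716 Nm
alpha = tau_out / I = 7.2716 / 0.63
= 11.5422 rad/s^2


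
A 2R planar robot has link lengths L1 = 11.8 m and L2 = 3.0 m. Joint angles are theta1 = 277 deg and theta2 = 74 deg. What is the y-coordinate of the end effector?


Convert angles to radians: theta1 = 4.8346, theta2 = 1.2915
y = L1*sin(theta1) + L2*sin(theta1+theta2)
y = -11.712 + -0.4693
y = -12.1813


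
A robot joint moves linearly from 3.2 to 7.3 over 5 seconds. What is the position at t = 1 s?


s = t/T = 1/5 = 0.2
p(t) = p0 + (pf-p0)*s
= 3.2 + (7.3 - 3.2) * 0.2
= 4.02


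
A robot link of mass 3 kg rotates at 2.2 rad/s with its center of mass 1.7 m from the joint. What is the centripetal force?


F = m * omega^2 * r
= 3 * 2.2^2 * 1.7
= 3 * 4.84 * 1.7
= 24.684 N


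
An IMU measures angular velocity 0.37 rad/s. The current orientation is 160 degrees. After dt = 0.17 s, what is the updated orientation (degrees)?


delta_theta = w * dt = 0.37 * 0.17 = 0.0629 rad
= 3.6039 deg
theta_new = 160 + 3.6039 = 163.6039 deg


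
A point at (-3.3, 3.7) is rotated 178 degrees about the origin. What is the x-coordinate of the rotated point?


x' = x*cos(theta) - y*sin(theta)
cos(178 deg) = -0.9994, sin(178 deg) = 0.0349
x' = -3.3 * -0.9994 - 3.7 * 0.0349
= 3.298 - 0.1291
= 3.1689


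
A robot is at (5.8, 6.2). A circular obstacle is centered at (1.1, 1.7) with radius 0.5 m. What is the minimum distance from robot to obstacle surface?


center_dist = sqrt((5.8-1.1)^2 + (6.2-1.7)^2)
= sqrt(22.09 + 20.25)
= 6.5069
min_dist = center_dist - radius = 6.5069 - 0.5 = 6.0069 m


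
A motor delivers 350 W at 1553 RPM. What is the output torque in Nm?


omega = 1553 * 2*pi/60 = 162.6298 rad/s
tau = P / omega = 350 / 162.6298
= 2.1521 Nm


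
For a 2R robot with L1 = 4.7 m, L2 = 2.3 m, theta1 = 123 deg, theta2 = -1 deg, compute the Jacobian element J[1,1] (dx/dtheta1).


J[1,1] = -L1*sin(t1) - L2*sin(t1+t2)
= -4.7*sin(123) - 2.3*sin(122)
= -5.8923


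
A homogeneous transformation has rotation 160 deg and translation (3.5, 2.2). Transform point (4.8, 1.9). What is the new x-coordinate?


x' = cos(theta)*px - sin(theta)*py + tx
= -0.9397*4.8 - 0.342*1.9 + 3.5
= -1.6604


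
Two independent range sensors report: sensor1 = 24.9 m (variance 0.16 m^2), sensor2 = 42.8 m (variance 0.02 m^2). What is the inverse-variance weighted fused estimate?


w1 = (1/var1) / (1/var1 + 1/var2)
   = 6.25 / (6.25 + 50.0) = 0.1111
w2 = 1 - w1 = 0.8889
fused = w1*s1 + w2*s2 = 2.7667 + 38.0444
= 40.8111 m


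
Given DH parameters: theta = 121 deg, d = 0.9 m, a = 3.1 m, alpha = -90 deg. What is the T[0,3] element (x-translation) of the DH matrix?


T[0,3] = a * cos(theta)
= 3.1 * cos(121 deg)
= 3.1 * -0.515
= -1.5966


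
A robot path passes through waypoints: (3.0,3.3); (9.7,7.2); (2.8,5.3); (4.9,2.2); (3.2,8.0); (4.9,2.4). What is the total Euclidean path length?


Segment lengths:
  seg1 = sqrt((6.7)^2 + (3.9)^2) = 7.7524
  seg2 = sqrt((-6.9)^2 + (-1.9)^2) = 7.1568
  seg3 = sqrt((2.1)^2 + (-3.1)^2) = 3.7443
  seg4 = sqrt((-1.7)^2 + (5.8)^2) = 6.044
  seg5 = sqrt((1.7)^2 + (-5.6)^2) = 5.8523
Total = 30.5499


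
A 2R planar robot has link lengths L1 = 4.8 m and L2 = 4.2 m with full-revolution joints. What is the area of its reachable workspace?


r_max = L1 + L2 = 9.0 m
r_min = |L1 - L2| = 0.6 m
Area = pi*(r_max^2 - r_min^2)
= pi*(81.0 - 0.36)
= pi * 80.64
= 253.338 m^2
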